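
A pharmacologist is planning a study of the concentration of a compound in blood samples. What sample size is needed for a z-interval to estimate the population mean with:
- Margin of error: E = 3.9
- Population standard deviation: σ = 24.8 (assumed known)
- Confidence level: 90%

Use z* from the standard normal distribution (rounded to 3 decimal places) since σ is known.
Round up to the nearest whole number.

Using z* since population σ is known (z-interval formula).

For 90% confidence, z* = 1.645 (from standard normal table)

Sample size formula for z-interval: n = (z*σ/E)²

n = (1.645 × 24.8 / 3.9)²
  = (10.460513)²
  = 109.4223

Round up to the nearest whole number: n = 110

110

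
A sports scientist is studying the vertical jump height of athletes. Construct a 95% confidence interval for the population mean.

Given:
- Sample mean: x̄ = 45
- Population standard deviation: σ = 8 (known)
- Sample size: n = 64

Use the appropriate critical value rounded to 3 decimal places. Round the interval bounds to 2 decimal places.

The population standard deviation σ is known, so use a z-interval (standard normal critical value).

For 95% confidence, z* = 1.96 (from standard normal table)

Standard error: SE = σ/√n = 8/√64 = 1.000000

Margin of error: E = z* × SE = 1.96 × 1.000000 = 1.9600

Z-interval: x̄ ± E = 45 ± 1.9600 = (43.0400, 46.9600)

Rounded to 2 decimal places:

(43.04, 46.96)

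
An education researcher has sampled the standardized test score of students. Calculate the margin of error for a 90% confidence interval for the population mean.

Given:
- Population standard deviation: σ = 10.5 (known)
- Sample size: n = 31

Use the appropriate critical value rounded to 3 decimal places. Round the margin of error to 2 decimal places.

The population standard deviation σ is known, so use the z-interval margin of error formula.

For 90% confidence, z* = 1.645 (from standard normal table)

Margin of error formula for z-interval: E = z* × σ/√n

E = 1.645 × 10.5/√31
  = 1.645 × 1.885856
  = 3.1022

Rounded to 2 decimal places:

3.10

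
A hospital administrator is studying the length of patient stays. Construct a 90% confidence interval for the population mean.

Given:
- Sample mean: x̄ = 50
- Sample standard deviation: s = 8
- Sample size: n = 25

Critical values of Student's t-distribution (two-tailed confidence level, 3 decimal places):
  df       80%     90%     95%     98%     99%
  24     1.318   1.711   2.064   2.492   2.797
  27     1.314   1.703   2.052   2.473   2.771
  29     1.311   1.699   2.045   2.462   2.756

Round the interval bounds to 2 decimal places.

The population standard deviation σ is unknown (only the sample standard deviation s is given), so use a t-interval with df = n - 1 = 25 - 1 = 24.

For 90% confidence with df = 24, t* = 1.711 (from t-table)

Standard error: SE = s/√n = 8/√25 = 1.600000

Margin of error: E = t* × SE = 1.711 × 1.600000 = 2.7376

T-interval: x̄ ± E = 50 ± 2.7376 = (47.2624, 52.7376)

Rounded to 2 decimal places:

(47.26, 52.74)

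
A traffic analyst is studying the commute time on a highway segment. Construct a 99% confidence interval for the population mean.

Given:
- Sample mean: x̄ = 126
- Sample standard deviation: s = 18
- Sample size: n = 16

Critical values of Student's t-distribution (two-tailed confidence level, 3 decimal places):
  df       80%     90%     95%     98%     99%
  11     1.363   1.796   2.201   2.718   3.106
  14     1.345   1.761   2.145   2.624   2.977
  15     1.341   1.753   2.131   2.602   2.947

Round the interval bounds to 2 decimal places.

The population standard deviation σ is unknown (only the sample standard deviation s is given), so use a t-interval with df = n - 1 = 16 - 1 = 15.

For 99% confidence with df = 15, t* = 2.947 (from t-table)

Standard error: SE = s/√n = 18/√16 = 4.500000

Margin of error: E = t* × SE = 2.947 × 4.500000 = 13.2615

T-interval: x̄ ± E = 126 ± 13.2615 = (112.7385, 139.2615)

Rounded to 2 decimal places:

(112.74, 139.26)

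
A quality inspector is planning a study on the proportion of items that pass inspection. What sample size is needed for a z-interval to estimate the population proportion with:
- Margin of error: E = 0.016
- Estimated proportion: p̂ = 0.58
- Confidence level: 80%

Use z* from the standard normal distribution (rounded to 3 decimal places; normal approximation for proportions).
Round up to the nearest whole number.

Using z* for proportion z-interval (normal approximation).

For 80% confidence, z* = 1.282 (from standard normal table)

Sample size formula for proportion z-interval: n = z*²p̂(1-p̂)/E²

n = 1.282² × 0.58 × 0.42 / 0.016²
  = 1.643524 × 0.2436 / 0.000256
  = 1563.9158

Round up to the nearest whole number: n = 1564

1564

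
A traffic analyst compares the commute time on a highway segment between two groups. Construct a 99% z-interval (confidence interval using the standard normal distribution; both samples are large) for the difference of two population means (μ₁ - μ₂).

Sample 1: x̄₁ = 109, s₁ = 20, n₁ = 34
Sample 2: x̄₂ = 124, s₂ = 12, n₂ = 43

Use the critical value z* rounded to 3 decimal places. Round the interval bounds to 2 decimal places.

Both samples are large (n₁ = 34 ≥ 30, n₂ = 43 ≥ 30), so a z-interval for the difference of means applies.

Point estimate: x̄₁ - x̄₂ = 109 - 124 = -15

Standard error: SE = √(s₁²/n₁ + s₂²/n₂)
= √(20²/34 + 12²/43)
= √(11.764706 + 3.348837)
= 3.887614

For 99% confidence, z* = 2.576 (from standard normal table)
Margin of error: E = z* × SE = 2.576 × 3.887614 = 10.0145

Z-interval: (x̄₁ - x̄₂) ± E = -15 ± 10.0145 = (-25.0145, -4.9855)

Rounded to 2 decimal places:

(-25.01, -4.99)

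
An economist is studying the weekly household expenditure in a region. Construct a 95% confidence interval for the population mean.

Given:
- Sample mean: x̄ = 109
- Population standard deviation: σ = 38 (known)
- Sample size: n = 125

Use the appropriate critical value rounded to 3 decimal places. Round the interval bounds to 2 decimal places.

The population standard deviation σ is known, so use a z-interval (standard normal critical value).

For 95% confidence, z* = 1.96 (from standard normal table)

Standard error: SE = σ/√n = 38/√125 = 3.398823

Margin of error: E = z* × SE = 1.96 × 3.398823 = 6.6617

Z-interval: x̄ ± E = 109 ± 6.6617 = (102.3383, 115.6617)

Rounded to 2 decimal places:

(102.34, 115.66)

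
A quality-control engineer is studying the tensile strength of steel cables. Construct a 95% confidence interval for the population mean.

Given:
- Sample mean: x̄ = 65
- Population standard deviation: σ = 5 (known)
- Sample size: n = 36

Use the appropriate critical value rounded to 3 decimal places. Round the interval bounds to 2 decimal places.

The population standard deviation σ is known, so use a z-interval (standard normal critical value).

For 95% confidence, z* = 1.96 (from standard normal table)

Standard error: SE = σ/√n = 5/√36 = 0.833333

Margin of error: E = z* × SE = 1.96 × 0.833333 = 1.6333

Z-interval: x̄ ± E = 65 ± 1.6333 = (63.3667, 66.6333)

Rounded to 2 decimal places:

(63.37, 66.63)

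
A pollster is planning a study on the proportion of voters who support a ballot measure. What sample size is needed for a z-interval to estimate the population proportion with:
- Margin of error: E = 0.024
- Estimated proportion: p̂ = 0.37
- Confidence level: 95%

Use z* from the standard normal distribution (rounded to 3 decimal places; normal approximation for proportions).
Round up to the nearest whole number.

Using z* for proportion z-interval (normal approximation).

For 95% confidence, z* = 1.96 (from standard normal table)

Sample size formula for proportion z-interval: n = z*²p̂(1-p̂)/E²

n = 1.96² × 0.37 × 0.63 / 0.024²
  = 3.8416 × 0.2331 / 0.000576
  = 1554.6475

Round up to the nearest whole number: n = 1555

1555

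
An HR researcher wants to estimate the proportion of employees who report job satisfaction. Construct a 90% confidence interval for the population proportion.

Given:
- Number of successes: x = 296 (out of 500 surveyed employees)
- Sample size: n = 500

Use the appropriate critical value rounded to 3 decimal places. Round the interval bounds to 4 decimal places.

Sample proportion: p̂ = 296/500 = 0.592000

Check conditions for normal approximation:
  np̂ = 296 ≥ 10 ✓
  n(1-p̂) = 204 ≥ 10 ✓

The sample is large enough, so use a z-interval (normal approximation) for the proportion.

For 90% confidence, z* = 1.645 (from standard normal table)

Standard error: SE = √(p̂(1-p̂)/n) = √(0.592000×0.408000/500) = 0.02197890

Margin of error: E = z* × SE = 1.645 × 0.02197890 = 0.036155

Z-interval: p̂ ± E = 0.592000 ± 0.036155 = (0.555845, 0.628155)

Rounded to 4 decimal places:

(0.5558, 0.6282)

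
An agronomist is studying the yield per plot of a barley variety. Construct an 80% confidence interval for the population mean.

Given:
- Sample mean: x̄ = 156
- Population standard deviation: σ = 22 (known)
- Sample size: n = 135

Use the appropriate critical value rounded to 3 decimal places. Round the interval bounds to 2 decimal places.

The population standard deviation σ is known, so use a z-interval (standard normal critical value).

For 80% confidence, z* = 1.282 (from standard normal table)

Standard error: SE = σ/√n = 22/√135 = 1.893459

Margin of error: E = z* × SE = 1.282 × 1.893459 = 2.4274

Z-interval: x̄ ± E = 156 ± 2.4274 = (153.5726, 158.4274)

Rounded to 2 decimal places:

(153.57, 158.43)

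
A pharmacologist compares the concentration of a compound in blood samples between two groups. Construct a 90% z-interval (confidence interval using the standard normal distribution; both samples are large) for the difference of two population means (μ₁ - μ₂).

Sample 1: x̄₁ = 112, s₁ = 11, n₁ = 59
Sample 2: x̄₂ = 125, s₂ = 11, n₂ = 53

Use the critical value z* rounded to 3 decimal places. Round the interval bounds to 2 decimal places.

Both samples are large (n₁ = 59 ≥ 30, n₂ = 53 ≥ 30), so a z-interval for the difference of means applies.

Point estimate: x̄₁ - x̄₂ = 112 - 125 = -13

Standard error: SE = √(s₁²/n₁ + s₂²/n₂)
= √(11²/59 + 11²/53)
= √(2.050847 + 2.283019)
= 2.081794

For 90% confidence, z* = 1.645 (from standard normal table)
Margin of error: E = z* × SE = 1.645 × 2.081794 = 3.4246

Z-interval: (x̄₁ - x̄₂) ± E = -13 ± 3.4246 = (-16.4246, -9.5754)

Rounded to 2 decimal places:

(-16.42, -9.58)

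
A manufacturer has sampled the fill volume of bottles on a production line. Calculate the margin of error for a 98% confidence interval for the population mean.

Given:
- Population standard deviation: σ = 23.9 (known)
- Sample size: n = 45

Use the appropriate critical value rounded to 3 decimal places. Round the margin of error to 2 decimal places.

The population standard deviation σ is known, so use the z-interval margin of error formula.

For 98% confidence, z* = 2.326 (from standard normal table)

Margin of error formula for z-interval: E = z* × σ/√n

E = 2.326 × 23.9/√45
  = 2.326 × 3.562802
  = 8.2871

Rounded to 2 decimal places:

8.29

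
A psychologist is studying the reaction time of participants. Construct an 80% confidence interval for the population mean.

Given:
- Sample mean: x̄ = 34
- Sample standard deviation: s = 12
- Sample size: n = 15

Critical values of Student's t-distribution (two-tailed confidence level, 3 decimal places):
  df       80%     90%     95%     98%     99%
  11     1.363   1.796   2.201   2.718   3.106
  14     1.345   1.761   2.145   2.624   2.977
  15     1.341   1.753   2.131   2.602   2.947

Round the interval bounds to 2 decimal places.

The population standard deviation σ is unknown (only the sample standard deviation s is given), so use a t-interval with df = n - 1 = 15 - 1 = 14.

For 80% confidence with df = 14, t* = 1.345 (from t-table)

Standard error: SE = s/√n = 12/√15 = 3.098387

Margin of error: E = t* × SE = 1.345 × 3.098387 = 4.1673

T-interval: x̄ ± E = 34 ± 4.1673 = (29.8327, 38.1673)

Rounded to 2 decimal places:

(29.83, 38.17)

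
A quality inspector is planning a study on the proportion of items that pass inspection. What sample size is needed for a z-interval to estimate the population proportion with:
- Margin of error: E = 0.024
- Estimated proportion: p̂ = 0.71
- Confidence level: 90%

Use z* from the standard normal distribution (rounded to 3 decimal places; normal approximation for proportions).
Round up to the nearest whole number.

Using z* for proportion z-interval (normal approximation).

For 90% confidence, z* = 1.645 (from standard normal table)

Sample size formula for proportion z-interval: n = z*²p̂(1-p̂)/E²

n = 1.645² × 0.71 × 0.29 / 0.024²
  = 2.706025 × 0.2059 / 0.000576
  = 967.3100

Round up to the nearest whole number: n = 968

968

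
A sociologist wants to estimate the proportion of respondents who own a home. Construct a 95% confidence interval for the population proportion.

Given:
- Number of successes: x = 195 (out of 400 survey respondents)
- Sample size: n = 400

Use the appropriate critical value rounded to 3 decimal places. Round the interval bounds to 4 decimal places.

Sample proportion: p̂ = 195/400 = 0.487500

Check conditions for normal approximation:
  np̂ = 195 ≥ 10 ✓
  n(1-p̂) = 205 ≥ 10 ✓

The sample is large enough, so use a z-interval (normal approximation) for the proportion.

For 95% confidence, z* = 1.96 (from standard normal table)

Standard error: SE = √(p̂(1-p̂)/n) = √(0.487500×0.512500/400) = 0.02499219

Margin of error: E = z* × SE = 1.96 × 0.02499219 = 0.048985

Z-interval: p̂ ± E = 0.487500 ± 0.048985 = (0.438515, 0.536485)

Rounded to 4 decimal places:

(0.4385, 0.5365)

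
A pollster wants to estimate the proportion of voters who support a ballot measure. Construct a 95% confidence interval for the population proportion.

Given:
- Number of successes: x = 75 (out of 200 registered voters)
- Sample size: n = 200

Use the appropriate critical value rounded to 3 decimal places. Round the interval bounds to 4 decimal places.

Sample proportion: p̂ = 75/200 = 0.375000

Check conditions for normal approximation:
  np̂ = 75 ≥ 10 ✓
  n(1-p̂) = 125 ≥ 10 ✓

The sample is large enough, so use a z-interval (normal approximation) for the proportion.

For 95% confidence, z* = 1.96 (from standard normal table)

Standard error: SE = √(p̂(1-p̂)/n) = √(0.375000×0.625000/200) = 0.03423266

Margin of error: E = z* × SE = 1.96 × 0.03423266 = 0.067096

Z-interval: p̂ ± E = 0.375000 ± 0.067096 = (0.307904, 0.442096)

Rounded to 4 decimal places:

(0.3079, 0.4421)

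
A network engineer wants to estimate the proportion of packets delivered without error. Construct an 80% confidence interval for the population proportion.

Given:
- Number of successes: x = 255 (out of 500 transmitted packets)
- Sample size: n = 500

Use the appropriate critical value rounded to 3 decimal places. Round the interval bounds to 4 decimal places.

Sample proportion: p̂ = 255/500 = 0.510000

Check conditions for normal approximation:
  np̂ = 255 ≥ 10 ✓
  n(1-p̂) = 245 ≥ 10 ✓

The sample is large enough, so use a z-interval (normal approximation) for the proportion.

For 80% confidence, z* = 1.282 (from standard normal table)

Standard error: SE = √(p̂(1-p̂)/n) = √(0.510000×0.490000/500) = 0.02235621

Margin of error: E = z* × SE = 1.282 × 0.02235621 = 0.028661

Z-interval: p̂ ± E = 0.510000 ± 0.028661 = (0.481339, 0.538661)

Rounded to 4 decimal places:

(0.4813, 0.5387)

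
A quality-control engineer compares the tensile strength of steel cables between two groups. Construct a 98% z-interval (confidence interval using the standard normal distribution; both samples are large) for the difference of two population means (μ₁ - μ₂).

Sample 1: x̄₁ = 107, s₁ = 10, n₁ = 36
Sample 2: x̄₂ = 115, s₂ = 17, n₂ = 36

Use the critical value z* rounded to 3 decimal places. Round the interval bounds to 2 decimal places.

Both samples are large (n₁ = 36 ≥ 30, n₂ = 36 ≥ 30), so a z-interval for the difference of means applies.

Point estimate: x̄₁ - x̄₂ = 107 - 115 = -8

Standard error: SE = √(s₁²/n₁ + s₂²/n₂)
= √(10²/36 + 17²/36)
= √(2.777778 + 8.027778)
= 3.287180

For 98% confidence, z* = 2.326 (from standard normal table)
Margin of error: E = z* × SE = 2.326 × 3.287180 = 7.6460

Z-interval: (x̄₁ - x̄₂) ± E = -8 ± 7.6460 = (-15.6460, -0.3540)

Rounded to 2 decimal places:

(-15.65, -0.35)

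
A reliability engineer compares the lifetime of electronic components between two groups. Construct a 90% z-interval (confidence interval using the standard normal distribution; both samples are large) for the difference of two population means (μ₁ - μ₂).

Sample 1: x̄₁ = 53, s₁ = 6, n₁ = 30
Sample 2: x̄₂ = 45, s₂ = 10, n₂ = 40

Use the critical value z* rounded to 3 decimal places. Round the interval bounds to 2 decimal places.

Both samples are large (n₁ = 30 ≥ 30, n₂ = 40 ≥ 30), so a z-interval for the difference of means applies.

Point estimate: x̄₁ - x̄₂ = 53 - 45 = 8

Standard error: SE = √(s₁²/n₁ + s₂²/n₂)
= √(6²/30 + 10²/40)
= √(1.200000 + 2.500000)
= 1.923538

For 90% confidence, z* = 1.645 (from standard normal table)
Margin of error: E = z* × SE = 1.645 × 1.923538 = 3.1642

Z-interval: (x̄₁ - x̄₂) ± E = 8 ± 3.1642 = (4.8358, 11.1642)

Rounded to 2 decimal places:

(4.84, 11.16)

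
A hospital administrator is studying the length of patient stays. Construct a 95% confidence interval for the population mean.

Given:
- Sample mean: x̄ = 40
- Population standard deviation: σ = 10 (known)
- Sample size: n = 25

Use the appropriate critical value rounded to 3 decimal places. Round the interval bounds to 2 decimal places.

The population standard deviation σ is known, so use a z-interval (standard normal critical value).

For 95% confidence, z* = 1.96 (from standard normal table)

Standard error: SE = σ/√n = 10/√25 = 2.000000

Margin of error: E = z* × SE = 1.96 × 2.000000 = 3.9200

Z-interval: x̄ ± E = 40 ± 3.9200 = (36.0800, 43.9200)

Rounded to 2 decimal places:

(36.08, 43.92)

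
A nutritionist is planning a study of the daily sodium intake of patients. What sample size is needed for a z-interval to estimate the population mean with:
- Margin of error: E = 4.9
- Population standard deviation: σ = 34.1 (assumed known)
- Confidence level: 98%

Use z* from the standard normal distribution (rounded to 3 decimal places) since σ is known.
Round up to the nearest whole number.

Using z* since population σ is known (z-interval formula).

For 98% confidence, z* = 2.326 (from standard normal table)

Sample size formula for z-interval: n = (z*σ/E)²

n = (2.326 × 34.1 / 4.9)²
  = (16.187061)²
  = 262.0210

Round up to the nearest whole number: n = 263

263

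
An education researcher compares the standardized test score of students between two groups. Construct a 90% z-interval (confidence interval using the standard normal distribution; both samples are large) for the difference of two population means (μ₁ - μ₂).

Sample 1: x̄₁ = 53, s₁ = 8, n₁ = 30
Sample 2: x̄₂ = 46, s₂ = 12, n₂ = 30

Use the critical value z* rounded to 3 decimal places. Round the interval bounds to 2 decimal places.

Both samples are large (n₁ = 30 ≥ 30, n₂ = 30 ≥ 30), so a z-interval for the difference of means applies.

Point estimate: x̄₁ - x̄₂ = 53 - 46 = 7

Standard error: SE = √(s₁²/n₁ + s₂²/n₂)
= √(8²/30 + 12²/30)
= √(2.133333 + 4.800000)
= 2.633122

For 90% confidence, z* = 1.645 (from standard normal table)
Margin of error: E = z* × SE = 1.645 × 2.633122 = 4.3315

Z-interval: (x̄₁ - x̄₂) ± E = 7 ± 4.3315 = (2.6685, 11.3315)

Rounded to 2 decimal places:

(2.67, 11.33)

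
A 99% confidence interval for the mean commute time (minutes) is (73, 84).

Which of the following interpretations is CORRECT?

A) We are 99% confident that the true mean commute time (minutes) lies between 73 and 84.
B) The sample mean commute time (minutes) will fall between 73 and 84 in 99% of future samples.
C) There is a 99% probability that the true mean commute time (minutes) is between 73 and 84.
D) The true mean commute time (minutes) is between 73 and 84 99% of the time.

A confidence interval represents our confidence in the procedure, not a probability statement about the parameter.

Key concept: If we repeated this sampling process many times and computed a 99% CI each time, about 99% of those intervals would contain the true population parameter.

For this specific interval (73, 84):
- Midpoint (point estimate): 78.5
- Margin of error: 5.5

The correct interpretation is the one stating confidence that the true parameter lies in the interval — option A.

A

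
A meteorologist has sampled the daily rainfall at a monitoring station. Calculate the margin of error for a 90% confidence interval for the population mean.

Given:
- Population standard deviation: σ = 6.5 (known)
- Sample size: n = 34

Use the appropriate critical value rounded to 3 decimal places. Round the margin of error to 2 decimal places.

The population standard deviation σ is known, so use the z-interval margin of error formula.

For 90% confidence, z* = 1.645 (from standard normal table)

Margin of error formula for z-interval: E = z* × σ/√n

E = 1.645 × 6.5/√34
  = 1.645 × 1.114741
  = 1.8337

Rounded to 2 decimal places:

1.83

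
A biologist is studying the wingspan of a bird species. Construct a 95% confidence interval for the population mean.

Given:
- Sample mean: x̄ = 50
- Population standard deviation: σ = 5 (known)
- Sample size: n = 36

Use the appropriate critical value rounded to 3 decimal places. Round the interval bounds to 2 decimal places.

The population standard deviation σ is known, so use a z-interval (standard normal critical value).

For 95% confidence, z* = 1.96 (from standard normal table)

Standard error: SE = σ/√n = 5/√36 = 0.833333

Margin of error: E = z* × SE = 1.96 × 0.833333 = 1.6333

Z-interval: x̄ ± E = 50 ± 1.6333 = (48.3667, 51.6333)

Rounded to 2 decimal places:

(48.37, 51.63)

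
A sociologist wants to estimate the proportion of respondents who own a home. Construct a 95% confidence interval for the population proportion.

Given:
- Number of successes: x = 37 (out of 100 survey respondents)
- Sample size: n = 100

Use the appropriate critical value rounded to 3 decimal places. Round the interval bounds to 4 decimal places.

Sample proportion: p̂ = 37/100 = 0.370000

Check conditions for normal approximation:
  np̂ = 37 ≥ 10 ✓
  n(1-p̂) = 63 ≥ 10 ✓

The sample is large enough, so use a z-interval (normal approximation) for the proportion.

For 95% confidence, z* = 1.96 (from standard normal table)

Standard error: SE = √(p̂(1-p̂)/n) = √(0.370000×0.630000/100) = 0.04828043

Margin of error: E = z* × SE = 1.96 × 0.04828043 = 0.094630

Z-interval: p̂ ± E = 0.370000 ± 0.094630 = (0.275370, 0.464630)

Rounded to 4 decimal places:

(0.2754, 0.4646)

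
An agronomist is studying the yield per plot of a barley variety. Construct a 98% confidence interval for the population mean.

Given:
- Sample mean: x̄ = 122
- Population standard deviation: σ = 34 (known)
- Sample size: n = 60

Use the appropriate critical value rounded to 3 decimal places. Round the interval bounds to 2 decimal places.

The population standard deviation σ is known, so use a z-interval (standard normal critical value).

For 98% confidence, z* = 2.326 (from standard normal table)

Standard error: SE = σ/√n = 34/√60 = 4.389381

Margin of error: E = z* × SE = 2.326 × 4.389381 = 10.2097

Z-interval: x̄ ± E = 122 ± 10.2097 = (111.7903, 132.2097)

Rounded to 2 decimal places:

(111.79, 132.21)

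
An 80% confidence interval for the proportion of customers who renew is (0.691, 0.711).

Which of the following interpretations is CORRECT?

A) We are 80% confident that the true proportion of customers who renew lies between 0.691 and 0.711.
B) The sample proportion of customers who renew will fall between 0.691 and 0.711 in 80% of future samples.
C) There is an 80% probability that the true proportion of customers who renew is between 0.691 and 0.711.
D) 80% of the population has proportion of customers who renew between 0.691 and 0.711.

A confidence interval represents our confidence in the procedure, not a probability statement about the parameter.

Key concept: If we repeated this sampling process many times and computed an 80% CI each time, about 80% of those intervals would contain the true population parameter.

For this specific interval (0.691, 0.711):
- Midpoint (point estimate): 0.701
- Margin of error: 0.01

The correct interpretation is the one stating confidence that the true parameter lies in the interval — option A.

A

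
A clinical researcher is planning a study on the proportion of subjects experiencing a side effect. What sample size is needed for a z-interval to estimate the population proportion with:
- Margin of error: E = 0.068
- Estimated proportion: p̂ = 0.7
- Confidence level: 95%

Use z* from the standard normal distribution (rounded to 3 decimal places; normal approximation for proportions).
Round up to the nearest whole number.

Using z* for proportion z-interval (normal approximation).

For 95% confidence, z* = 1.96 (from standard normal table)

Sample size formula for proportion z-interval: n = z*²p̂(1-p̂)/E²

n = 1.96² × 0.7 × 0.3 / 0.068²
  = 3.8416 × 0.21 / 0.004624
  = 174.4671

Round up to the nearest whole number: n = 175

175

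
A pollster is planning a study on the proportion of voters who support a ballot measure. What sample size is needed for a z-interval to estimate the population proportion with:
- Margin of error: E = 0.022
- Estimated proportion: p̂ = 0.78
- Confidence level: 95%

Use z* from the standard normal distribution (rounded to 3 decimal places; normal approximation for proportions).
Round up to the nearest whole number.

Using z* for proportion z-interval (normal approximation).

For 95% confidence, z* = 1.96 (from standard normal table)

Sample size formula for proportion z-interval: n = z*²p̂(1-p̂)/E²

n = 1.96² × 0.78 × 0.22 / 0.022²
  = 3.8416 × 0.1716 / 0.000484
  = 1362.0218

Round up to the nearest whole number: n = 1363

1363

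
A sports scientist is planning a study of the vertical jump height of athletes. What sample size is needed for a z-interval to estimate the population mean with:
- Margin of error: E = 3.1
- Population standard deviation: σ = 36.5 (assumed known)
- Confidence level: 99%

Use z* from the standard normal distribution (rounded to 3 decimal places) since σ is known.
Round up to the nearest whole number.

Using z* since population σ is known (z-interval formula).

For 99% confidence, z* = 2.576 (from standard normal table)

Sample size formula for z-interval: n = (z*σ/E)²

n = (2.576 × 36.5 / 3.1)²
  = (30.330323)²
  = 919.9285

Round up to the nearest whole number: n = 920

920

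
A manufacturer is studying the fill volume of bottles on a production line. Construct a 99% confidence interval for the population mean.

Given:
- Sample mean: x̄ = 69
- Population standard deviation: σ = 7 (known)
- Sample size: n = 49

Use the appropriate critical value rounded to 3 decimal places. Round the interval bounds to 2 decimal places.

The population standard deviation σ is known, so use a z-interval (standard normal critical value).

For 99% confidence, z* = 2.576 (from standard normal table)

Standard error: SE = σ/√n = 7/√49 = 1.000000

Margin of error: E = z* × SE = 2.576 × 1.000000 = 2.5760

Z-interval: x̄ ± E = 69 ± 2.5760 = (66.4240, 71.5760)

Rounded to 2 decimal places:

(66.42, 71.58)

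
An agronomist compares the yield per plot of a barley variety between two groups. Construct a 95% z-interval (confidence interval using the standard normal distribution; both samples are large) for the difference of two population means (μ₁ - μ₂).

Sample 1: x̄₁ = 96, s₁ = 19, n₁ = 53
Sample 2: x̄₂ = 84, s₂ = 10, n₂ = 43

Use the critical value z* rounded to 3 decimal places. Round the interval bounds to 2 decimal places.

Both samples are large (n₁ = 53 ≥ 30, n₂ = 43 ≥ 30), so a z-interval for the difference of means applies.

Point estimate: x̄₁ - x̄₂ = 96 - 84 = 12

Standard error: SE = √(s₁²/n₁ + s₂²/n₂)
= √(19²/53 + 10²/43)
= √(6.811321 + 2.325581)
= 3.022731

For 95% confidence, z* = 1.96 (from standard normal table)
Margin of error: E = z* × SE = 1.96 × 3.022731 = 5.9246

Z-interval: (x̄₁ - x̄₂) ± E = 12 ± 5.9246 = (6.0754, 17.9246)

Rounded to 2 decimal places:

(6.08, 17.92)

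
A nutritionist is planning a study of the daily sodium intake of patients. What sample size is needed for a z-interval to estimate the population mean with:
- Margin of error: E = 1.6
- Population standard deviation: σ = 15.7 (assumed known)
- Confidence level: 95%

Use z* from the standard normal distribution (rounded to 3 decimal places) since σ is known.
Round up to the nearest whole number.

Using z* since population σ is known (z-interval formula).

For 95% confidence, z* = 1.96 (from standard normal table)

Sample size formula for z-interval: n = (z*σ/E)²

n = (1.96 × 15.7 / 1.6)²
  = (19.232500)²
  = 369.8891

Round up to the nearest whole number: n = 370

370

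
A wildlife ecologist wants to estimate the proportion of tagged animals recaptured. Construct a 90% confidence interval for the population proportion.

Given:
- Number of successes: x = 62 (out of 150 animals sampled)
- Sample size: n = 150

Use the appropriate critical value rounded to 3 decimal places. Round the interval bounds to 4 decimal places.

Sample proportion: p̂ = 62/150 = 0.413333

Check conditions for normal approximation:
  np̂ = 62 ≥ 10 ✓
  n(1-p̂) = 88 ≥ 10 ✓

The sample is large enough, so use a z-interval (normal approximation) for the proportion.

For 90% confidence, z* = 1.645 (from standard normal table)

Standard error: SE = √(p̂(1-p̂)/n) = √(0.413333×0.586667/150) = 0.04020687

Margin of error: E = z* × SE = 1.645 × 0.04020687 = 0.066140

Z-interval: p̂ ± E = 0.413333 ± 0.066140 = (0.347193, 0.479474)

Rounded to 4 decimal places:

(0.3472, 0.4795)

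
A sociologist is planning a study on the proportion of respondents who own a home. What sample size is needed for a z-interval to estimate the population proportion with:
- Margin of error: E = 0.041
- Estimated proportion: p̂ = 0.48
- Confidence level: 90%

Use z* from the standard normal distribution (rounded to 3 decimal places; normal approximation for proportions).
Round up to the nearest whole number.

Using z* for proportion z-interval (normal approximation).

For 90% confidence, z* = 1.645 (from standard normal table)

Sample size formula for proportion z-interval: n = z*²p̂(1-p̂)/E²

n = 1.645² × 0.48 × 0.52 / 0.041²
  = 2.706025 × 0.2496 / 0.001681
  = 401.7988

Round up to the nearest whole number: n = 402

402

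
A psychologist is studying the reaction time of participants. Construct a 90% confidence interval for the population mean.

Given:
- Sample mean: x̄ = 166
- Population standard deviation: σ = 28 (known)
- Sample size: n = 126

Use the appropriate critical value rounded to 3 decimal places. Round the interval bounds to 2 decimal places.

The population standard deviation σ is known, so use a z-interval (standard normal critical value).

For 90% confidence, z* = 1.645 (from standard normal table)

Standard error: SE = σ/√n = 28/√126 = 2.494438

Margin of error: E = z* × SE = 1.645 × 2.494438 = 4.1034

Z-interval: x̄ ± E = 166 ± 4.1034 = (161.8966, 170.1034)

Rounded to 2 decimal places:

(161.90, 170.10)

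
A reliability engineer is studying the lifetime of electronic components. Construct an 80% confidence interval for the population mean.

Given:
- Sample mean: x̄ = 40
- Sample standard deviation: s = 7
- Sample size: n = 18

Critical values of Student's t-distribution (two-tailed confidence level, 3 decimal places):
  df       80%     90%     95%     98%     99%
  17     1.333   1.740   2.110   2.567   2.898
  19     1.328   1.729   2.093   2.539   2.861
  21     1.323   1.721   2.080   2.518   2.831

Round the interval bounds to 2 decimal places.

The population standard deviation σ is unknown (only the sample standard deviation s is given), so use a t-interval with df = n - 1 = 18 - 1 = 17.

For 80% confidence with df = 17, t* = 1.333 (from t-table)

Standard error: SE = s/√n = 7/√18 = 1.649916

Margin of error: E = t* × SE = 1.333 × 1.649916 = 2.1993

T-interval: x̄ ± E = 40 ± 2.1993 = (37.8007, 42.1993)

Rounded to 2 decimal places:

(37.80, 42.20)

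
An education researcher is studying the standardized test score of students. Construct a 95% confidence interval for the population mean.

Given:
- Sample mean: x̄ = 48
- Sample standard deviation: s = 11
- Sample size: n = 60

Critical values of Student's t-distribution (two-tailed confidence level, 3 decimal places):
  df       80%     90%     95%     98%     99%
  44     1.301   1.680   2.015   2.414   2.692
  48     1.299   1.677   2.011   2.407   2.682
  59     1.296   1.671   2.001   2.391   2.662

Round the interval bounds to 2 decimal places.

The population standard deviation σ is unknown (only the sample standard deviation s is given), so use a t-interval with df = n - 1 = 60 - 1 = 59.

For 95% confidence with df = 59, t* = 2.001 (from t-table)

Standard error: SE = s/√n = 11/√60 = 1.420094

Margin of error: E = t* × SE = 2.001 × 1.420094 = 2.8416

T-interval: x̄ ± E = 48 ± 2.8416 = (45.1584, 50.8416)

Rounded to 2 decimal places:

(45.16, 50.84)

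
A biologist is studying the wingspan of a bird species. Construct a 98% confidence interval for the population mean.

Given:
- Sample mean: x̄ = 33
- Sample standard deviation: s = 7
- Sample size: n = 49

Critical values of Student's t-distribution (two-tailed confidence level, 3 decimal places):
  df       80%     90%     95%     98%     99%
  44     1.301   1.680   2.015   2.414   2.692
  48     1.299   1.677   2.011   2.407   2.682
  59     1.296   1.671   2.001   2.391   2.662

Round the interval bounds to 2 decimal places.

The population standard deviation σ is unknown (only the sample standard deviation s is given), so use a t-interval with df = n - 1 = 49 - 1 = 48.

For 98% confidence with df = 48, t* = 2.407 (from t-table)

Standard error: SE = s/√n = 7/√49 = 1.000000

Margin of error: E = t* × SE = 2.407 × 1.000000 = 2.4070

T-interval: x̄ ± E = 33 ± 2.4070 = (30.5930, 35.4070)

Rounded to 2 decimal places:

(30.59, 35.41)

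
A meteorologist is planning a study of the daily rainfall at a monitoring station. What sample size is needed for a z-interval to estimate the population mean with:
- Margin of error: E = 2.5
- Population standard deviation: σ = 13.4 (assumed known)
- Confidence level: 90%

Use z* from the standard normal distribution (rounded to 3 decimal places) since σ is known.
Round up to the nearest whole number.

Using z* since population σ is known (z-interval formula).

For 90% confidence, z* = 1.645 (from standard normal table)

Sample size formula for z-interval: n = (z*σ/E)²

n = (1.645 × 13.4 / 2.5)²
  = (8.817200)²
  = 77.7430

Round up to the nearest whole number: n = 78

78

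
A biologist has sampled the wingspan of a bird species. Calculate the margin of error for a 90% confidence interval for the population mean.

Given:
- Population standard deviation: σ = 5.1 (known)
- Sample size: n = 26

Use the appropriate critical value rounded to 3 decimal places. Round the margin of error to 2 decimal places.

The population standard deviation σ is known, so use the z-interval margin of error formula.

For 90% confidence, z* = 1.645 (from standard normal table)

Margin of error formula for z-interval: E = z* × σ/√n

E = 1.645 × 5.1/√26
  = 1.645 × 1.000192
  = 1.6453

Rounded to 2 decimal places:

1.65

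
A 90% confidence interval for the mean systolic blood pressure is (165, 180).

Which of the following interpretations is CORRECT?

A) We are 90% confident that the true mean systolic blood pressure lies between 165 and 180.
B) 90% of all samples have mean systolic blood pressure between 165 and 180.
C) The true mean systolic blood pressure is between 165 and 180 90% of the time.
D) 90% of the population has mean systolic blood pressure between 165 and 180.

A confidence interval represents our confidence in the procedure, not a probability statement about the parameter.

Key concept: If we repeated this sampling process many times and computed a 90% CI each time, about 90% of those intervals would contain the true population parameter.

For this specific interval (165, 180):
- Midpoint (point estimate): 172.5
- Margin of error: 7.5

The correct interpretation is the one stating confidence that the true parameter lies in the interval — option A.

A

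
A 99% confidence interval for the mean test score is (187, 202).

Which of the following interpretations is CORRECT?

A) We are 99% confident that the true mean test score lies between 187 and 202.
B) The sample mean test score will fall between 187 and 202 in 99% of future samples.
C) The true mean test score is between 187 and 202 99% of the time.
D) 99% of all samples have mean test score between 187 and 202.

A confidence interval represents our confidence in the procedure, not a probability statement about the parameter.

Key concept: If we repeated this sampling process many times and computed a 99% CI each time, about 99% of those intervals would contain the true population parameter.

For this specific interval (187, 202):
- Midpoint (point estimate): 194.5
- Margin of error: 7.5

The correct interpretation is the one stating confidence that the true parameter lies in the interval — option A.

A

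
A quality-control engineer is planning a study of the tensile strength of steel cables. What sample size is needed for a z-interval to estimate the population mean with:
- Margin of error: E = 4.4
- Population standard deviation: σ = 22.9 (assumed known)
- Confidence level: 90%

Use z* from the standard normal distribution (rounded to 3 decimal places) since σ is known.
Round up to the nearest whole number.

Using z* since population σ is known (z-interval formula).

For 90% confidence, z* = 1.645 (from standard normal table)

Sample size formula for z-interval: n = (z*σ/E)²

n = (1.645 × 22.9 / 4.4)²
  = (8.561477)²
  = 73.2989

Round up to the nearest whole number: n = 74

74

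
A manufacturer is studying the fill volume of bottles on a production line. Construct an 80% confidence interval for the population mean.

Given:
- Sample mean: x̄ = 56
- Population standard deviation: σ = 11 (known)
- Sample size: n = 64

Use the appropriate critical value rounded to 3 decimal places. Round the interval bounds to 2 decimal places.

The population standard deviation σ is known, so use a z-interval (standard normal critical value).

For 80% confidence, z* = 1.282 (from standard normal table)

Standard error: SE = σ/√n = 11/√64 = 1.375000

Margin of error: E = z* × SE = 1.282 × 1.375000 = 1.7628

Z-interval: x̄ ± E = 56 ± 1.7628 = (54.2373, 57.7627)

Rounded to 2 decimal places:

(54.24, 57.76)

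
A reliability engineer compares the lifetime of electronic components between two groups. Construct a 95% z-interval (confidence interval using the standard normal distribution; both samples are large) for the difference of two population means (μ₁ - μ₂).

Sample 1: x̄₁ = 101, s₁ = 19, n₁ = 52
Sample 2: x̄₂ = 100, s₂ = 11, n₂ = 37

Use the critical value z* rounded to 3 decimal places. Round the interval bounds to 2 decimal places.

Both samples are large (n₁ = 52 ≥ 30, n₂ = 37 ≥ 30), so a z-interval for the difference of means applies.

Point estimate: x̄₁ - x̄₂ = 101 - 100 = 1

Standard error: SE = √(s₁²/n₁ + s₂²/n₂)
= √(19²/52 + 11²/37)
= √(6.942308 + 3.270270)
= 3.195712

For 95% confidence, z* = 1.96 (from standard normal table)
Margin of error: E = z* × SE = 1.96 × 3.195712 = 6.2636

Z-interval: (x̄₁ - x̄₂) ± E = 1 ± 6.2636 = (-5.2636, 7.2636)

Rounded to 2 decimal places:

(-5.26, 7.26)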